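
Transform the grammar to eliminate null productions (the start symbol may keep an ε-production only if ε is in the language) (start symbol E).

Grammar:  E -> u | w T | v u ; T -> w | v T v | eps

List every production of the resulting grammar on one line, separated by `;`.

Nullable set = {T}.
ε ∉ L(G), so no ε-production is kept.
For each production, add variants omitting each subset of nullable occurrences: E → w T gives w T | w. T → v T v gives v T v | v v.

E -> u | w T | w | v u; T -> w | v T v | v v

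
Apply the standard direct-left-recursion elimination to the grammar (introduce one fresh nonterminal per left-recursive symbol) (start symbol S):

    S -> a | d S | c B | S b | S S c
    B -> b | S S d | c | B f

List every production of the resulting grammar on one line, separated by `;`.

Left recursion appears on S, B.
For S: α = {b, S c}, β = {a, d S, c B}. Rewrite as S → β S' and S' → α S' | ε.
For B: α = {f}, β = {b, S S d, c}. Rewrite as B → β B' and B' → α B' | ε.

S -> a S' | d S S' | c B S'; B -> b B' | S S d B' | c B'; S' -> b S' | S c S' | ε; B' -> f B' | ε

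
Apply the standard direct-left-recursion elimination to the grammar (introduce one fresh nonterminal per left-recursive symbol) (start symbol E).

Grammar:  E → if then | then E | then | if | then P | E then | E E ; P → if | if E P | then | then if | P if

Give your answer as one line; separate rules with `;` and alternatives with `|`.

E → if then E' | then E E' | then E' | if E' | then P E'; P → if P' | if E P P' | then P' | then if P'; E' → then E' | E E' | eps; P' → if P' | eps

E, P are directly left-recursive.
For E: α = {then, E}, β = {if then, then E, then, if, then P}. Rewrite as E → β E' and E' → α E' | ε.
For P: α = {if}, β = {if, if E P, then, then if}. Rewrite as P → β P' and P' → α P' | ε.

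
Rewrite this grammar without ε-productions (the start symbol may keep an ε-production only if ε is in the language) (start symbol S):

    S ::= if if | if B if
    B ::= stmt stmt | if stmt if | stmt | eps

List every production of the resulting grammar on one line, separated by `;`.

Nullable nonterminals: {B}.
ε ∉ L(G), so no ε-production is kept.

S ::= if if | if B if; B ::= stmt stmt | if stmt if | stmt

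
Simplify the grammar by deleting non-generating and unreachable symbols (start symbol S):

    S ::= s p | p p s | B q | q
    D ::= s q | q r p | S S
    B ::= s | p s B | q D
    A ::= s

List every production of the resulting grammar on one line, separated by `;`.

S ::= s p | p p s | B q | q; D ::= s q | q r p | S S; B ::= s | p s B | q D

Generating nonterminals: {A, B, D, S}.
Reachable from S after that: {B, D, S}.
Removed useless symbols: {A} and every production mentioning them.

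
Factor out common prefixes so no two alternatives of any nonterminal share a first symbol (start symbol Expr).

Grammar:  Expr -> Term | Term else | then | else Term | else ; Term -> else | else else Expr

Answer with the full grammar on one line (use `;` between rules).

Expr -> then | Term Expr1 | else Expr2; Term -> else Term1; Expr1 -> ε | else; Expr2 -> Term | ε; Term1 -> ε | else Expr

Expr has alternatives sharing prefix 'Term': factor to Expr → Term Expr1 with Expr1 → ε | else.
Expr has alternatives sharing prefix 'else': factor to Expr → else Expr2 with Expr2 → Term | ε.
Term has alternatives sharing prefix 'else': factor to Term → else Term1 with Term1 → ε | else Expr.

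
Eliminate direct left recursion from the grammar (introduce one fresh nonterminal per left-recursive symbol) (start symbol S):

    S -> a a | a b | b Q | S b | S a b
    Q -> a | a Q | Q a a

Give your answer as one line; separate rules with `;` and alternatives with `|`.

Left recursion appears on S, Q.
For S: α = {b, a b}, β = {a a, a b, b Q}. Rewrite as S → β S' and S' → α S' | ε.
For Q: α = {a a}, β = {a, a Q}. Rewrite as Q → β Q' and Q' → α Q' | ε.

S -> a a S' | a b S' | b Q S'; Q -> a Q' | a Q Q'; S' -> b S' | a b S' | ε; Q' -> a a Q' | ε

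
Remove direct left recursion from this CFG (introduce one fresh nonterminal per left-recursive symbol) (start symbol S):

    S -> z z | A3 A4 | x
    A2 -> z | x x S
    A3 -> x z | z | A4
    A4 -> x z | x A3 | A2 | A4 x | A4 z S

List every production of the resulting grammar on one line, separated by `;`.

Directly left-recursive nonterminal: A4.
For A4: α = {x, z S}, β = {x z, x A3, A2}. Rewrite as A4 → β A4' and A4' → α A4' | ε.

S -> z z | A3 A4 | x; A2 -> z | x x S; A3 -> x z | z | A4; A4 -> x z A4' | x A3 A4' | A2 A4'; A4' -> x A4' | z S A4' | ε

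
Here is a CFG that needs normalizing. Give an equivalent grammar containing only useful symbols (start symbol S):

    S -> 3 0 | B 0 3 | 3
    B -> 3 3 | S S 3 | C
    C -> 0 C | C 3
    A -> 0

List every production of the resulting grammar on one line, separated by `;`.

S -> 3 0 | B 0 3 | 3; B -> 3 3 | S S 3

Generating nonterminals: {A, B, S}.
Reachable from S after that: {B, S}.
Removed useless symbols: {A, C} and every production mentioning them.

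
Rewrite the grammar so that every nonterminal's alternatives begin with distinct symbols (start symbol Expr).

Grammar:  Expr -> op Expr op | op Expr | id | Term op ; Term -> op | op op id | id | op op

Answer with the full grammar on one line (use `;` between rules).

Expr -> id | Term op | op Expr Expr1; Term -> id | op Term1; Expr1 -> op | ε; Term1 -> ε | op Term11; Term11 -> id | ε

Expr has alternatives sharing prefix 'op Expr': factor to Expr → op Expr Expr1 with Expr1 → op | ε.
Term has alternatives sharing prefix 'op': factor to Term → op Term1 with Term1 → ε | op id | op.
Term1 has alternatives sharing prefix 'op': factor to Term1 → op Term11 with Term11 → id | ε.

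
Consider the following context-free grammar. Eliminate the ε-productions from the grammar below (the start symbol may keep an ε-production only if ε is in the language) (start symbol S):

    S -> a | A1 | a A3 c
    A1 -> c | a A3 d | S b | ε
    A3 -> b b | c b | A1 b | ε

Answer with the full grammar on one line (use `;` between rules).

Nullable nonterminals: {A1, A3, S}.
ε ∈ L(G) since S is nullable, so keep S → ε.
Add the nullable-subset variants: S → a A3 c gives a A3 c | a c. A1 → a A3 d gives a A3 d | a d. A1 → S b gives S b | b. A3 → A1 b gives A1 b | b.

S -> a | A1 | a A3 c | a c | ε; A1 -> c | a A3 d | a d | S b | b; A3 -> b b | c b | A1 b | b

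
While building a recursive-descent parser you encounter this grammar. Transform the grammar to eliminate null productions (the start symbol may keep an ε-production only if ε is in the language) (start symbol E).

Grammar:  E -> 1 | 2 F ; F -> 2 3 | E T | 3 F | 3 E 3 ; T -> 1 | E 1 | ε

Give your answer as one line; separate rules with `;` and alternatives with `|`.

Nullable set = {T}.
ε ∉ L(G), so no ε-production is kept.
Add the nullable-subset variants: F → E T gives E T | E.

E -> 1 | 2 F; F -> 2 3 | E T | E | 3 F | 3 E 3; T -> 1 | E 1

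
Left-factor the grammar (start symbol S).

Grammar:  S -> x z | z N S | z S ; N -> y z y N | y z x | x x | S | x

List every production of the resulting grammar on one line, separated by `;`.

S has alternatives sharing prefix 'z': factor to S → z S' with S' → N S | S.
N has alternatives sharing prefix 'y z': factor to N → y z N' with N' → y N | x.
N has alternatives sharing prefix 'x': factor to N → x N'' with N'' → x | ε.

S -> x z | z S'; N -> S | y z N' | x N''; S' -> N S | S; N' -> y N | x; N'' -> x | ε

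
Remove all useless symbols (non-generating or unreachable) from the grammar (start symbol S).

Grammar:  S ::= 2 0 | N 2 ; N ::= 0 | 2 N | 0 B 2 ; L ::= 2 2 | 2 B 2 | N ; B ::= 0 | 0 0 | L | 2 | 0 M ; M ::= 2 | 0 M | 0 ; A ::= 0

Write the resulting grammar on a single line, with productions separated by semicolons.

Generating nonterminals: {A, B, L, M, N, S}.
Reachable from S after that: {B, L, M, N, S}.
Removed useless symbols: {A} and every production mentioning them.

S ::= 2 0 | N 2; N ::= 0 | 2 N | 0 B 2; L ::= 2 2 | 2 B 2 | N; B ::= 0 | 0 0 | L | 2 | 0 M; M ::= 2 | 0 M | 0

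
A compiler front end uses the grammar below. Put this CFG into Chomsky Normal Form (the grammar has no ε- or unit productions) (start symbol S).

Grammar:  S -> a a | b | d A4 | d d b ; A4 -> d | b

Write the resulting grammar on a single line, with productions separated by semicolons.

S -> X1 X1 | b | X2 A4 | X2 Y1; A4 -> d | b; X1 -> a; X2 -> d; X3 -> b; Y1 -> X2 X3

Introduce a nonterminal for each terminal appearing in a rule of length ≥ 2: X1 → a, X2 → d, X3 → b.
Binarize each right-hand side of length ≥ 3 by chaining fresh nonterminals (Y1, Y2, …): affected rules were S → X2 X2 X3.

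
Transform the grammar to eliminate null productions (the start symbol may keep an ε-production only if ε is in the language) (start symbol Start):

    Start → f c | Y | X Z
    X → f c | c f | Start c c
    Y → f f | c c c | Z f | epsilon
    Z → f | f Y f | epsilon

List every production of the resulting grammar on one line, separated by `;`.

Start → f c | Y | X Z | X | ε; X → f c | c f | Start c c | c c; Y → f f | c c c | Z f | f; Z → f | f Y f | f f

The nullable symbols are {Start, Y, Z}.
ε ∈ L(G) since Start is nullable, so keep Start → ε.
Add the nullable-subset variants: Start → X Z gives X Z | X. X → Start c c gives Start c c | c c. Y → Z f gives Z f | f. Z → f Y f gives f Y f | f f.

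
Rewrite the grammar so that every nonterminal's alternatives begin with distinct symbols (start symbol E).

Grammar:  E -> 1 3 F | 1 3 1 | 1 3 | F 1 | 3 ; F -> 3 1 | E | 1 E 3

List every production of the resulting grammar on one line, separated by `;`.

E has alternatives sharing prefix '1 3': factor to E → 1 3 E' with E' → F | 1 | ε.

E -> F 1 | 3 | 1 3 E'; F -> 3 1 | E | 1 E 3; E' -> F | 1 | eps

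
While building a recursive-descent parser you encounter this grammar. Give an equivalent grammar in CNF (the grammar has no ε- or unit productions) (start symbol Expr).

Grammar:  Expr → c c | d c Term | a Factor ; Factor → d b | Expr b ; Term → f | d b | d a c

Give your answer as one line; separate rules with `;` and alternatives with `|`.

Introduce a nonterminal for each terminal appearing in a rule of length ≥ 2: X1 → c, X2 → d, X3 → a, X4 → b.
Binarize each right-hand side of length ≥ 3 by chaining fresh nonterminals (Y1, Y2, …): affected rules were Expr → X2 X1 Term; Term → X2 X3 X1.

Expr → X1 X1 | X2 Y1 | X3 Factor; Factor → X2 X4 | Expr X4; Term → f | X2 X4 | X2 Y2; X1 → c; X2 → d; X3 → a; X4 → b; Y1 → X1 Term; Y2 → X3 X1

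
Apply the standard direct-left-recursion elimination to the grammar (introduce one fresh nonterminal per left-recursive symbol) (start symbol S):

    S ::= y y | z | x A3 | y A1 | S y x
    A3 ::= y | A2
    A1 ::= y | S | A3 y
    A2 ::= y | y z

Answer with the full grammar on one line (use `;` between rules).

S ::= y y S' | z S' | x A3 S' | y A1 S'; A3 ::= y | A2; A1 ::= y | S | A3 y; A2 ::= y | y z; S' ::= y x S' | ε

S is directly left-recursive.
For S: α = {y x}, β = {y y, z, x A3, y A1}. Rewrite as S → β S' and S' → α S' | ε.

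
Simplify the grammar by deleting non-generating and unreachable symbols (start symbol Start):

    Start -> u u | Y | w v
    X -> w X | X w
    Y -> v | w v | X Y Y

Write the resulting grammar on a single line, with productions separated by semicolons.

Start -> u u | Y | w v; Y -> v | w v

Generating nonterminals: {Start, Y}.
Reachable from Start after that: {Start, Y}.
Removed useless symbols: {X} and every production mentioning them.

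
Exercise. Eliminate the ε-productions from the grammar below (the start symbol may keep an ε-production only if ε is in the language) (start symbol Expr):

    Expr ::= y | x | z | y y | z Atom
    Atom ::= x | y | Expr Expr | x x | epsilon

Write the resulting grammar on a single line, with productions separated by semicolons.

The nullable symbols are {Atom}.
ε ∉ L(G), so no ε-production is kept.

Expr ::= y | x | z | y y | z Atom; Atom ::= x | y | Expr Expr | x x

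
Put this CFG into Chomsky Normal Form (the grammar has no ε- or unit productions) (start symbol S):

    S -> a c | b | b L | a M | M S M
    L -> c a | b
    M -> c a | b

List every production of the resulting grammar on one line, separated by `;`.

Introduce a nonterminal for each terminal appearing in a rule of length ≥ 2: X1 → a, X2 → c, X3 → b.
Binarize each right-hand side of length ≥ 3 by chaining fresh nonterminals (Y1, Y2, …): affected rules were S → M S M.

S -> X1 X2 | b | X3 L | X1 M | M Y1; L -> X2 X1 | b; M -> X2 X1 | b; X1 -> a; X2 -> c; X3 -> b; Y1 -> S M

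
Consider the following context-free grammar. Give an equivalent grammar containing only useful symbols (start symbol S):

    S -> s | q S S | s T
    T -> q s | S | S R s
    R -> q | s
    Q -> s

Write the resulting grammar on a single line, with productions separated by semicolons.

Generating nonterminals: {Q, R, S, T}.
Reachable from S after that: {R, S, T}.
Removed useless symbols: {Q} and every production mentioning them.

S -> s | q S S | s T; T -> q s | S | S R s; R -> q | s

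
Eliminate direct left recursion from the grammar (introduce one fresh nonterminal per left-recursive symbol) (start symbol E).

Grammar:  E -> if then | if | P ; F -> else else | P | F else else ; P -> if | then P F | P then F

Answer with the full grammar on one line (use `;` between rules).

E -> if then | if | P; F -> else else F' | P F'; P -> if P' | then P F P'; F' -> else else F' | ε; P' -> then F P' | ε

Left recursion appears on F, P.
For F: α = {else else}, β = {else else, P}. Rewrite as F → β F' and F' → α F' | ε.
For P: α = {then F}, β = {if, then P F}. Rewrite as P → β P' and P' → α P' | ε.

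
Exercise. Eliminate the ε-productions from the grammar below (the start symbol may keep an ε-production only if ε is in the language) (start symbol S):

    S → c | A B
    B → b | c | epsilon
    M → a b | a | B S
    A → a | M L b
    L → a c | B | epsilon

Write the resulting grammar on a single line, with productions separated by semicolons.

S → c | A B | A; B → b | c; M → a b | a | B S | S; A → a | M L b | M b; L → a c | B

Nullable nonterminals: {B, L}.
ε ∉ L(G), so no ε-production is kept.
For each production, add variants omitting each subset of nullable occurrences: S → A B gives A B | A. M → B S gives B S | S. A → M L b gives M L b | M b.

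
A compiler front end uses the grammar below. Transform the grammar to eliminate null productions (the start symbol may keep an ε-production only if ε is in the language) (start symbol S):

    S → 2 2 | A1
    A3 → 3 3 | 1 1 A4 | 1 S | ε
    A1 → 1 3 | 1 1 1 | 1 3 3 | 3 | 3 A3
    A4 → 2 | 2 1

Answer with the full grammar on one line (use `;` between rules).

S → 2 2 | A1; A3 → 3 3 | 1 1 A4 | 1 S; A1 → 1 3 | 1 1 1 | 1 3 3 | 3 | 3 A3; A4 → 2 | 2 1

The nullable symbols are {A3}.
ε ∉ L(G), so no ε-production is kept.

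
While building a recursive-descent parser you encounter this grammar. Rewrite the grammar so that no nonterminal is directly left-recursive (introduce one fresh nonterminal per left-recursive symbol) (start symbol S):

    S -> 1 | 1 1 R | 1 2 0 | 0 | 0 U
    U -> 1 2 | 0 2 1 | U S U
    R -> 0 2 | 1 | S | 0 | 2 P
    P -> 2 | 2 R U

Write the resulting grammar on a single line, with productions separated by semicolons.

U is directly left-recursive.
For U: α = {S U}, β = {1 2, 0 2 1}. Rewrite as U → β U' and U' → α U' | ε.

S -> 1 | 1 1 R | 1 2 0 | 0 | 0 U; U -> 1 2 U' | 0 2 1 U'; R -> 0 2 | 1 | S | 0 | 2 P; P -> 2 | 2 R U; U' -> S U U' | eps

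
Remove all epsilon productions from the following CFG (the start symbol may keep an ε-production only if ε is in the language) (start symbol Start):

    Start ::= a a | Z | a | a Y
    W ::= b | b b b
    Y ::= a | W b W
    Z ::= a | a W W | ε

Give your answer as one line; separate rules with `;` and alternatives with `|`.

Nullable set = {Start, Z}.
ε ∈ L(G) since Start is nullable, so keep Start → ε.

Start ::= a a | Z | a | a Y | ε; W ::= b | b b b; Y ::= a | W b W; Z ::= a | a W W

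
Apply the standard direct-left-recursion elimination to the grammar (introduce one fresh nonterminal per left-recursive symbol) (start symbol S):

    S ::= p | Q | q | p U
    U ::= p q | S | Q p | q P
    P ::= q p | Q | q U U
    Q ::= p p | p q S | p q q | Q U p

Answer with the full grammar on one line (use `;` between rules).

Directly left-recursive nonterminal: Q.
For Q: α = {U p}, β = {p p, p q S, p q q}. Rewrite as Q → β Q' and Q' → α Q' | ε.

S ::= p | Q | q | p U; U ::= p q | S | Q p | q P; P ::= q p | Q | q U U; Q ::= p p Q' | p q S Q' | p q q Q'; Q' ::= U p Q' | ε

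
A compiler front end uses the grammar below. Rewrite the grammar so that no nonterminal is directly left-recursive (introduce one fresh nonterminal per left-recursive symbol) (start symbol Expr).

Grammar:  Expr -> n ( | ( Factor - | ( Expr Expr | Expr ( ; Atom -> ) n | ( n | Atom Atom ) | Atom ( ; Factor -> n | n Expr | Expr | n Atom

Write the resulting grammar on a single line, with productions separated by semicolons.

Expr -> n ( Expr1 | ( Factor - Expr1 | ( Expr Expr Expr1; Atom -> ) n Atom1 | ( n Atom1; Factor -> n | n Expr | Expr | n Atom; Expr1 -> ( Expr1 | ε; Atom1 -> Atom ) Atom1 | ( Atom1 | ε

Left recursion appears on Expr, Atom.
For Expr: α = {(}, β = {n (, ( Factor -, ( Expr Expr}. Rewrite as Expr → β Expr1 and Expr1 → α Expr1 | ε.
For Atom: α = {Atom ), (}, β = {) n, ( n}. Rewrite as Atom → β Atom1 and Atom1 → α Atom1 | ε.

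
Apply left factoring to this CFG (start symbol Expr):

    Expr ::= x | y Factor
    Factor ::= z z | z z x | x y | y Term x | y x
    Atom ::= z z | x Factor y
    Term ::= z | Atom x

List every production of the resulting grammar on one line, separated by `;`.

Expr ::= x | y Factor; Factor ::= x y | z z Factor1 | y Factor2; Atom ::= z z | x Factor y; Term ::= z | Atom x; Factor1 ::= ε | x; Factor2 ::= Term x | x

Factor has alternatives sharing prefix 'z z': factor to Factor → z z Factor1 with Factor1 → ε | x.
Factor has alternatives sharing prefix 'y': factor to Factor → y Factor2 with Factor2 → Term x | x.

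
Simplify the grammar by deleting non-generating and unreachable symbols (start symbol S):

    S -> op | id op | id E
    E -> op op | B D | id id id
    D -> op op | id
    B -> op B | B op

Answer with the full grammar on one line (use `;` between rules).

S -> op | id op | id E; E -> op op | id id id

Generating nonterminals: {D, E, S}.
Reachable from S after that: {E, S}.
Removed useless symbols: {B, D} and every production mentioning them.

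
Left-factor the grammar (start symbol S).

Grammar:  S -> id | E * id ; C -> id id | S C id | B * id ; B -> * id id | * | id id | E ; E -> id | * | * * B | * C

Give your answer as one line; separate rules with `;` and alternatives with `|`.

B has alternatives sharing prefix '*': factor to B → * B' with B' → id id | ε.
E has alternatives sharing prefix '*': factor to E → * E' with E' → ε | * B | C.

S -> id | E * id; C -> id id | S C id | B * id; B -> id id | E | * B'; E -> id | * E'; B' -> id id | eps; E' -> eps | * B | C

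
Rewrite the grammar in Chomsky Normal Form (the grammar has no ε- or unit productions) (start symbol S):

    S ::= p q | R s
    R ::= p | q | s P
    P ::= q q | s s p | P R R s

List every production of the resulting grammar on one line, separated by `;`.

Introduce a nonterminal for each terminal appearing in a rule of length ≥ 2: X1 → p, X2 → q, X3 → s.
Binarize each right-hand side of length ≥ 3 by chaining fresh nonterminals (Y1, Y2, …): affected rules were P → X3 X3 X1; P → P R R X3.

S ::= X1 X2 | R X3; R ::= p | q | X3 P; P ::= X2 X2 | X3 Y1 | P Y2; X1 ::= p; X2 ::= q; X3 ::= s; Y1 ::= X3 X1; Y2 ::= R Y3; Y3 ::= R X3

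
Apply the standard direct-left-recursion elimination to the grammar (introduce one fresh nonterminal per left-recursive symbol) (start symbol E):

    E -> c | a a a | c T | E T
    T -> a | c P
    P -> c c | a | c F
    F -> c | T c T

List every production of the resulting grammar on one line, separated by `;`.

E -> c E' | a a a E' | c T E'; T -> a | c P; P -> c c | a | c F; F -> c | T c T; E' -> T E' | eps

E is directly left-recursive.
For E: α = {T}, β = {c, a a a, c T}. Rewrite as E → β E' and E' → α E' | ε.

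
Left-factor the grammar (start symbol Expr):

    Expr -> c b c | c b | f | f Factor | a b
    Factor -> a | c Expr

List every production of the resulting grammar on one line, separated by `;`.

Expr -> a b | c b Expr1 | f Expr2; Factor -> a | c Expr; Expr1 -> c | ε; Expr2 -> ε | Factor

Expr has alternatives sharing prefix 'c b': factor to Expr → c b Expr1 with Expr1 → c | ε.
Expr has alternatives sharing prefix 'f': factor to Expr → f Expr2 with Expr2 → ε | Factor.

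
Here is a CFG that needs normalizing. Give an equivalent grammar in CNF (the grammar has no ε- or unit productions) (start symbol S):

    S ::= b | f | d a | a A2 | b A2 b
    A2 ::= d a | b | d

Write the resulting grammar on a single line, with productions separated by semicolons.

Introduce a nonterminal for each terminal appearing in a rule of length ≥ 2: X1 → d, X2 → a, X3 → b.
Binarize each right-hand side of length ≥ 3 by chaining fresh nonterminals (Y1, Y2, …): affected rules were S → X3 A2 X3.

S ::= b | f | X1 X2 | X2 A2 | X3 Y1; A2 ::= X1 X2 | b | d; X1 ::= d; X2 ::= a; X3 ::= b; Y1 ::= A2 X3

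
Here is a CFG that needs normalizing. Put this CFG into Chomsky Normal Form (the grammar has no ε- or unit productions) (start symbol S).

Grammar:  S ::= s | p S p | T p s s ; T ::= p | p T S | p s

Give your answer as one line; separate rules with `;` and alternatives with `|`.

S ::= s | X1 Y1 | T Y2; T ::= p | X1 Y4 | X1 X2; X1 ::= p; X2 ::= s; Y1 ::= S X1; Y2 ::= X1 Y3; Y3 ::= X2 X2; Y4 ::= T S

Introduce a nonterminal for each terminal appearing in a rule of length ≥ 2: X1 → p, X2 → s.
Binarize each right-hand side of length ≥ 3 by chaining fresh nonterminals (Y1, Y2, …): affected rules were S → X1 S X1; S → T X1 X2 X2; T → X1 T S.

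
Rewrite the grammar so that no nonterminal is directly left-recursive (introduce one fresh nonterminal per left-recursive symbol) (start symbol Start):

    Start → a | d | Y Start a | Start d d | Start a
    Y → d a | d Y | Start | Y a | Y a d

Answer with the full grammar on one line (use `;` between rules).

Left recursion appears on Start, Y.
For Start: α = {d d, a}, β = {a, d, Y Start a}. Rewrite as Start → β Start1 and Start1 → α Start1 | ε.
For Y: α = {a, a d}, β = {d a, d Y, Start}. Rewrite as Y → β Y1 and Y1 → α Y1 | ε.

Start → a Start1 | d Start1 | Y Start a Start1; Y → d a Y1 | d Y Y1 | Start Y1; Start1 → d d Start1 | a Start1 | ε; Y1 → a Y1 | a d Y1 | ε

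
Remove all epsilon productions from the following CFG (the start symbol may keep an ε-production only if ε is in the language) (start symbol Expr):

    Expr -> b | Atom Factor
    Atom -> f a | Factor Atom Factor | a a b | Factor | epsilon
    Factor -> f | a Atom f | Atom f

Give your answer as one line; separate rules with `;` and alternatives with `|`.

Nullable nonterminals: {Atom}.
ε ∉ L(G), so no ε-production is kept.
Expand every rule over subsets of its nullable positions: Expr → Atom Factor gives Atom Factor | Factor. Atom → Factor Atom Factor gives Factor Atom Factor | Factor Factor. Factor → a Atom f gives a Atom f | a f.

Expr -> b | Atom Factor | Factor; Atom -> f a | Factor Atom Factor | Factor Factor | a a b | Factor; Factor -> f | a Atom f | a f | Atom f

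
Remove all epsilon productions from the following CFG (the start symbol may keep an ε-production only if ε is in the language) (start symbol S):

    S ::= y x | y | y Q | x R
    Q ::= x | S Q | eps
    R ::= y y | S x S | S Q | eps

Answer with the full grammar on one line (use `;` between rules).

S ::= y x | y | y Q | x R | x; Q ::= x | S Q | S; R ::= y y | S x S | S Q | S

Nullable set = {Q, R}.
ε ∉ L(G), so no ε-production is kept.
Add the nullable-subset variants: S → x R gives x R | x. Q → S Q gives S Q | S. R → S Q gives S Q | S.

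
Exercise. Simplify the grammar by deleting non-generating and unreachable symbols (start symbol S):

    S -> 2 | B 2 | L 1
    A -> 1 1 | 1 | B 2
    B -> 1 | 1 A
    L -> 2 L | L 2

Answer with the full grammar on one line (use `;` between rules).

Generating nonterminals: {A, B, S}.
Reachable from S after that: {A, B, S}.
Removed useless symbols: {L} and every production mentioning them.

S -> 2 | B 2; A -> 1 1 | 1 | B 2; B -> 1 | 1 A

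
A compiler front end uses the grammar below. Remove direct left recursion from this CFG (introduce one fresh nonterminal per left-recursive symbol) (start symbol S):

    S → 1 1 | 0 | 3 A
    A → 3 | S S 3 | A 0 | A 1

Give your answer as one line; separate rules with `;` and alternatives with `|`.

A is directly left-recursive.
For A: α = {0, 1}, β = {3, S S 3}. Rewrite as A → β A' and A' → α A' | ε.

S → 1 1 | 0 | 3 A; A → 3 A' | S S 3 A'; A' → 0 A' | 1 A' | ε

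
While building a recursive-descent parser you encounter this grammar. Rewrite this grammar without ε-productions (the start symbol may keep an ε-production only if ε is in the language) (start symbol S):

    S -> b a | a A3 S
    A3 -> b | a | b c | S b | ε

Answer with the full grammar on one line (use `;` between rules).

Nullable nonterminals: {A3}.
ε ∉ L(G), so no ε-production is kept.
Add the nullable-subset variants: S → a A3 S gives a A3 S | a S.

S -> b a | a A3 S | a S; A3 -> b | a | b c | S b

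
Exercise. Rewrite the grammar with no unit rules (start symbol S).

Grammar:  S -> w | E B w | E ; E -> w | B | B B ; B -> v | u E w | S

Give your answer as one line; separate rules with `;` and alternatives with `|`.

S -> v | u E w | w | B B | E B w; E -> v | u E w | w | B B | E B w; B -> v | u E w | w | B B | E B w

Unit pairs: B ⇒* {E, S}; E ⇒* {B, S}; S ⇒* {B, E}.
For every A with A ⇒* B via unit rules, add B's non-unit alternatives to A; then delete every rule of the form X → Y.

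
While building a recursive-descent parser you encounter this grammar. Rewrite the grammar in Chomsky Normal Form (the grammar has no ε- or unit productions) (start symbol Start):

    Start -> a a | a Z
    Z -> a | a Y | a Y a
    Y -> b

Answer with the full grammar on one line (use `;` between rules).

Introduce a nonterminal for each terminal appearing in a rule of length ≥ 2: X1 → a.
Binarize each right-hand side of length ≥ 3 by chaining fresh nonterminals (Y1, Y2, …): affected rules were Z → X1 Y X1.

Start -> X1 X1 | X1 Z; Z -> a | X1 Y | X1 Y1; Y -> b; X1 -> a; Y1 -> Y X1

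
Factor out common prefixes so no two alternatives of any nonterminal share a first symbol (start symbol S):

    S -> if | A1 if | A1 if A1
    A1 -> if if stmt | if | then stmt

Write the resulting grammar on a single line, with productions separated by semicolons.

S -> if | A1 if S'; A1 -> then stmt | if A1'; S' -> ε | A1; A1' -> if stmt | ε

S has alternatives sharing prefix 'A1 if': factor to S → A1 if S' with S' → ε | A1.
A1 has alternatives sharing prefix 'if': factor to A1 → if A1' with A1' → if stmt | ε.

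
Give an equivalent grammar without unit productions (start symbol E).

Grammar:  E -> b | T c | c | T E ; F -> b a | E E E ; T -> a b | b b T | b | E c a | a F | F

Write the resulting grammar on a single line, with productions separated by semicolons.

Unit pairs: T ⇒* {F}.
Replace each nonterminal's rules with the union of the non-unit rules of every nonterminal it unit-derives.

E -> b | T c | c | T E; F -> b a | E E E; T -> b a | E E E | a b | b b T | b | E c a | a F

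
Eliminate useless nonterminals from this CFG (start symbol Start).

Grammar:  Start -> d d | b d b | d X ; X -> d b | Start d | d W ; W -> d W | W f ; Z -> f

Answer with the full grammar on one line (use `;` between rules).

Start -> d d | b d b | d X; X -> d b | Start d

Generating nonterminals: {Start, X, Z}.
Reachable from Start after that: {Start, X}.
Removed useless symbols: {W, Z} and every production mentioning them.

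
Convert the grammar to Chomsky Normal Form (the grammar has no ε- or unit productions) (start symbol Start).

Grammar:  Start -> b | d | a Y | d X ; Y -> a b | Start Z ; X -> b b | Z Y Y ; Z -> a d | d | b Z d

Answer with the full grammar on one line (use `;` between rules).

Start -> b | d | X1 Y | X2 X; Y -> X1 X3 | Start Z; X -> X3 X3 | Z Y1; Z -> X1 X2 | d | X3 Y2; X1 -> a; X2 -> d; X3 -> b; Y1 -> Y Y; Y2 -> Z X2

Introduce a nonterminal for each terminal appearing in a rule of length ≥ 2: X1 → a, X2 → d, X3 → b.
Binarize each right-hand side of length ≥ 3 by chaining fresh nonterminals (Y1, Y2, …): affected rules were X → Z Y Y; Z → X3 Z X2.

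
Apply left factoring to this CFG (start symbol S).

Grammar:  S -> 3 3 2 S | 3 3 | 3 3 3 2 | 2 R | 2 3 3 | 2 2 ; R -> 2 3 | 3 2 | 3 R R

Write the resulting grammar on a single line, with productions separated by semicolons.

S -> 3 3 S' | 2 S''; R -> 2 3 | 3 R'; S' -> 2 S | epsilon | 3 2; S'' -> R | 3 3 | 2; R' -> 2 | R R

S has alternatives sharing prefix '3 3': factor to S → 3 3 S' with S' → 2 S | ε | 3 2.
S has alternatives sharing prefix '2': factor to S → 2 S'' with S'' → R | 3 3 | 2.
R has alternatives sharing prefix '3': factor to R → 3 R' with R' → 2 | R R.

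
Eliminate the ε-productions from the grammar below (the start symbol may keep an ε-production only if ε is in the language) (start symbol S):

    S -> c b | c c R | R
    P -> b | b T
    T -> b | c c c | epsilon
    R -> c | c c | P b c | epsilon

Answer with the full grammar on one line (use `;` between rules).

Nullable set = {R, S, T}.
ε ∈ L(G) since S is nullable, so keep S → ε.
Add the nullable-subset variants: S → c c R gives c c R | c c.

S -> c b | c c R | c c | R | epsilon; P -> b | b T; T -> b | c c c; R -> c | c c | P b c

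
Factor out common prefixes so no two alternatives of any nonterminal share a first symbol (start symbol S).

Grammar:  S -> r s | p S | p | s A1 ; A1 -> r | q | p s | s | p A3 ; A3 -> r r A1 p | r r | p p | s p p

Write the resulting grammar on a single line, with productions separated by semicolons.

S -> r s | s A1 | p S'; A1 -> r | q | s | p A1'; A3 -> p p | s p p | r r A3'; S' -> S | epsilon; A1' -> s | A3; A3' -> A1 p | epsilon

S has alternatives sharing prefix 'p': factor to S → p S' with S' → S | ε.
A1 has alternatives sharing prefix 'p': factor to A1 → p A1' with A1' → s | A3.
A3 has alternatives sharing prefix 'r r': factor to A3 → r r A3' with A3' → A1 p | ε.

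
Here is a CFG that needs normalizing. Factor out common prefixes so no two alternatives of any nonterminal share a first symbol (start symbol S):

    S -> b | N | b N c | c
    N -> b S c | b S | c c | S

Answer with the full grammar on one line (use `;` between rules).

S has alternatives sharing prefix 'b': factor to S → b S' with S' → ε | N c.
N has alternatives sharing prefix 'b S': factor to N → b S N' with N' → c | ε.

S -> N | c | b S'; N -> c c | S | b S N'; S' -> ε | N c; N' -> c | ε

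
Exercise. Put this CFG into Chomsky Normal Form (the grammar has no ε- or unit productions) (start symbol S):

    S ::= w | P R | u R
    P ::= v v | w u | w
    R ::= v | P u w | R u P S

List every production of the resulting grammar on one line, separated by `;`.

Introduce a nonterminal for each terminal appearing in a rule of length ≥ 2: X1 → u, X2 → v, X3 → w.
Binarize each right-hand side of length ≥ 3 by chaining fresh nonterminals (Y1, Y2, …): affected rules were R → P X1 X3; R → R X1 P S.

S ::= w | P R | X1 R; P ::= X2 X2 | X3 X1 | w; R ::= v | P Y1 | R Y2; X1 ::= u; X2 ::= v; X3 ::= w; Y1 ::= X1 X3; Y2 ::= X1 Y3; Y3 ::= P S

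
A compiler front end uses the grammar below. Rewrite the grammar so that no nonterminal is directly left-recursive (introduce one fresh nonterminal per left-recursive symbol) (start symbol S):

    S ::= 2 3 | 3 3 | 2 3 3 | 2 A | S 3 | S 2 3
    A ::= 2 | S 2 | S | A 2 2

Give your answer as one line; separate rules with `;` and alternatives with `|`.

S ::= 2 3 S' | 3 3 S' | 2 3 3 S' | 2 A S'; A ::= 2 A' | S 2 A' | S A'; S' ::= 3 S' | 2 3 S' | ε; A' ::= 2 2 A' | ε

Left recursion appears on S, A.
For S: α = {3, 2 3}, β = {2 3, 3 3, 2 3 3, 2 A}. Rewrite as S → β S' and S' → α S' | ε.
For A: α = {2 2}, β = {2, S 2, S}. Rewrite as A → β A' and A' → α A' | ε.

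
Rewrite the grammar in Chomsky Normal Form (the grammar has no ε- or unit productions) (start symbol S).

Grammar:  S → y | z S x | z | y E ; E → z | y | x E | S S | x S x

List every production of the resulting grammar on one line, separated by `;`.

Introduce a nonterminal for each terminal appearing in a rule of length ≥ 2: X1 → z, X2 → x, X3 → y.
Binarize each right-hand side of length ≥ 3 by chaining fresh nonterminals (Y1, Y2, …): affected rules were S → X1 S X2; E → X2 S X2.

S → y | X1 Y1 | z | X3 E; E → z | y | X2 E | S S | X2 Y2; X1 → z; X2 → x; X3 → y; Y1 → S X2; Y2 → S X2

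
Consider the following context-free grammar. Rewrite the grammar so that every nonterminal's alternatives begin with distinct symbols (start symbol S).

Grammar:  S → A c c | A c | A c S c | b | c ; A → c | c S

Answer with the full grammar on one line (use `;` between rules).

S → b | c | A c S'; A → c A'; S' → c | ε | S c; A' → ε | S

S has alternatives sharing prefix 'A c': factor to S → A c S' with S' → c | ε | S c.
A has alternatives sharing prefix 'c': factor to A → c A' with A' → ε | S.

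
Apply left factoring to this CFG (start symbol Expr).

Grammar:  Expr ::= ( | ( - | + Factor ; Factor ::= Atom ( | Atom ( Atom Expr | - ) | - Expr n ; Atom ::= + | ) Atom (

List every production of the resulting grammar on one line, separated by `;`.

Expr has alternatives sharing prefix '(': factor to Expr → ( Expr1 with Expr1 → ε | -.
Factor has alternatives sharing prefix 'Atom (': factor to Factor → Atom ( Factor1 with Factor1 → ε | Atom Expr.
Factor has alternatives sharing prefix '-': factor to Factor → - Factor2 with Factor2 → ) | Expr n.

Expr ::= + Factor | ( Expr1; Factor ::= Atom ( Factor1 | - Factor2; Atom ::= + | ) Atom (; Expr1 ::= ε | -; Factor1 ::= ε | Atom Expr; Factor2 ::= ) | Expr n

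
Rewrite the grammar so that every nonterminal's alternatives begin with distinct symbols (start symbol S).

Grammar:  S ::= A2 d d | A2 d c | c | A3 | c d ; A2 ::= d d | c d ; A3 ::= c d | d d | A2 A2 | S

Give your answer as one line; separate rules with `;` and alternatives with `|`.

S has alternatives sharing prefix 'A2 d': factor to S → A2 d S' with S' → d | c.
S has alternatives sharing prefix 'c': factor to S → c S'' with S'' → ε | d.

S ::= A3 | A2 d S' | c S''; A2 ::= d d | c d; A3 ::= c d | d d | A2 A2 | S; S' ::= d | c; S'' ::= ε | d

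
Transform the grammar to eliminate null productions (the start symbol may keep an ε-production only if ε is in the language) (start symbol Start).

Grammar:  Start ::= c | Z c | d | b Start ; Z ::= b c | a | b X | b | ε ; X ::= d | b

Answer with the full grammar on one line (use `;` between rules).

Start ::= c | Z c | d | b Start; Z ::= b c | a | b X | b; X ::= d | b

The nullable symbols are {Z}.
ε ∉ L(G), so no ε-production is kept.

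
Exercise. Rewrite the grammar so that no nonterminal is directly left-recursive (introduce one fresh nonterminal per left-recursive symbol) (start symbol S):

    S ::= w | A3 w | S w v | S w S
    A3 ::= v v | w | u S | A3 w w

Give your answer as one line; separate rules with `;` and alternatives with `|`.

Directly left-recursive nonterminals: S, A3.
For S: α = {w v, w S}, β = {w, A3 w}. Rewrite as S → β S' and S' → α S' | ε.
For A3: α = {w w}, β = {v v, w, u S}. Rewrite as A3 → β A3' and A3' → α A3' | ε.

S ::= w S' | A3 w S'; A3 ::= v v A3' | w A3' | u S A3'; S' ::= w v S' | w S S' | epsilon; A3' ::= w w A3' | epsilon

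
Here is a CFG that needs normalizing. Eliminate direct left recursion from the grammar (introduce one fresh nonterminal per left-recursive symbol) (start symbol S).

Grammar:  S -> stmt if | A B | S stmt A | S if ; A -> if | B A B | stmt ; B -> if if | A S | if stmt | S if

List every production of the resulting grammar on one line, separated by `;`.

Directly left-recursive nonterminal: S.
For S: α = {stmt A, if}, β = {stmt if, A B}. Rewrite as S → β S' and S' → α S' | ε.

S -> stmt if S' | A B S'; A -> if | B A B | stmt; B -> if if | A S | if stmt | S if; S' -> stmt A S' | if S' | ε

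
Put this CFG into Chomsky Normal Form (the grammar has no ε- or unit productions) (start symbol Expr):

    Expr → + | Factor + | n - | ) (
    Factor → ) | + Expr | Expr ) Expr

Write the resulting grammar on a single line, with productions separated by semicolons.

Introduce a nonterminal for each terminal appearing in a rule of length ≥ 2: X1 → +, X2 → n, X3 → -, X4 → ), X5 → (.
Binarize each right-hand side of length ≥ 3 by chaining fresh nonterminals (Y1, Y2, …): affected rules were Factor → Expr X4 Expr.

Expr → + | Factor X1 | X2 X3 | X4 X5; Factor → ) | X1 Expr | Expr Y1; X1 → +; X2 → n; X3 → -; X4 → ); X5 → (; Y1 → X4 Expr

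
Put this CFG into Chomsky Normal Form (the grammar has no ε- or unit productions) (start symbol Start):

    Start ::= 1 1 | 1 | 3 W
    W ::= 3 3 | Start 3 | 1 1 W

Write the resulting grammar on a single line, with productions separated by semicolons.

Start ::= X1 X1 | 1 | X2 W; W ::= X2 X2 | Start X2 | X1 Y1; X1 ::= 1; X2 ::= 3; Y1 ::= X1 W

Introduce a nonterminal for each terminal appearing in a rule of length ≥ 2: X1 → 1, X2 → 3.
Binarize each right-hand side of length ≥ 3 by chaining fresh nonterminals (Y1, Y2, …): affected rules were W → X1 X1 W.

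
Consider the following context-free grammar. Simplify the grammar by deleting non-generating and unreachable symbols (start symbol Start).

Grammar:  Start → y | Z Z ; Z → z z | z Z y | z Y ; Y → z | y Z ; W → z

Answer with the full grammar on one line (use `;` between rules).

Generating nonterminals: {Start, W, Y, Z}.
Reachable from Start after that: {Start, Y, Z}.
Removed useless symbols: {W} and every production mentioning them.

Start → y | Z Z; Z → z z | z Z y | z Y; Y → z | y Z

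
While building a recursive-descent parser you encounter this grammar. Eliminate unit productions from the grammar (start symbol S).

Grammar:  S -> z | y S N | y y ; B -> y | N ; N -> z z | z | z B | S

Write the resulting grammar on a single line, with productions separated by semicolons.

Unit pairs: B ⇒* {N, S}; N ⇒* {S}.
For every A with A ⇒* B via unit rules, add B's non-unit alternatives to A; then delete every rule of the form X → Y.

S -> z | y S N | y y; B -> y | z | y S N | y y | z z | z B; N -> z | y S N | y y | z z | z B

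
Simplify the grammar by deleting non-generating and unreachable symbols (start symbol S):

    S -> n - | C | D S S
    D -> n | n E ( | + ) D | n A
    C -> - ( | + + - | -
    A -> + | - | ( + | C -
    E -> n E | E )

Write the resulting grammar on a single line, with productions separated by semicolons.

S -> n - | C | D S S; D -> n | + ) D | n A; C -> - ( | + + - | -; A -> + | - | ( + | C -

Generating nonterminals: {A, C, D, S}.
Reachable from S after that: {A, C, D, S}.
Removed useless symbols: {E} and every production mentioning them.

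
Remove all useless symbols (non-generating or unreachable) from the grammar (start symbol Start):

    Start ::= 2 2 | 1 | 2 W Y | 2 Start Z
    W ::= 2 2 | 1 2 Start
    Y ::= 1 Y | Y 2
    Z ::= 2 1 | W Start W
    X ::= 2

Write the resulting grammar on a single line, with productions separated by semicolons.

Start ::= 2 2 | 1 | 2 Start Z; W ::= 2 2 | 1 2 Start; Z ::= 2 1 | W Start W

Generating nonterminals: {Start, W, X, Z}.
Reachable from Start after that: {Start, W, Z}.
Removed useless symbols: {X, Y} and every production mentioning them.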